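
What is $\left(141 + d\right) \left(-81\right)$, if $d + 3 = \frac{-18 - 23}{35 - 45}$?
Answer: $- \frac{115101}{10} \approx -11510.0$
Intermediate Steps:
$d = \frac{11}{10}$ ($d = -3 + \frac{-18 - 23}{35 - 45} = -3 - \frac{41}{-10} = -3 - - \frac{41}{10} = -3 + \frac{41}{10} = \frac{11}{10} \approx 1.1$)
$\left(141 + d\right) \left(-81\right) = \left(141 + \frac{11}{10}\right) \left(-81\right) = \frac{1421}{10} \left(-81\right) = - \frac{115101}{10}$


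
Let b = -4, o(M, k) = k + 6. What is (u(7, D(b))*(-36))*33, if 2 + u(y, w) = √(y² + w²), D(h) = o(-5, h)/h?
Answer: 2376 - 594*√197 ≈ -5961.2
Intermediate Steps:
o(M, k) = 6 + k
D(h) = (6 + h)/h
u(y, w) = -2 + √(w² + y²) (u(y, w) = -2 + √(y² + w²) = -2 + √(w² + y²))
(u(7, D(b))*(-36))*33 = ((-2 + √(((6 - 4)/(-4))² + 7²))*(-36))*33 = ((-2 + √((-¼*2)² + 49))*(-36))*33 = ((-2 + √((-½)² + 49))*(-36))*33 = ((-2 + √(¼ + 49))*(-36))*33 = ((-2 + √(197/4))*(-36))*33 = ((-2 + √197/2)*(-36))*33 = (72 - 18*√197)*33 = 2376 - 594*√197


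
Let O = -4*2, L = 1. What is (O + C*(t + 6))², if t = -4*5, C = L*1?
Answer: 484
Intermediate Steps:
C = 1 (C = 1*1 = 1)
t = -20
O = -8
(O + C*(t + 6))² = (-8 + 1*(-20 + 6))² = (-8 + 1*(-14))² = (-8 - 14)² = (-22)² = 484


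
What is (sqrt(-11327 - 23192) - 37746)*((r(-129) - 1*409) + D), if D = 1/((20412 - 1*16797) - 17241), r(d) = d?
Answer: 15372664533/757 - 7330789*I*sqrt(34519)/13626 ≈ 2.0307e+7 - 99957.0*I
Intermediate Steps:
D = -1/13626 (D = 1/((20412 - 16797) - 17241) = 1/(3615 - 17241) = 1/(-13626) = -1/13626 ≈ -7.3389e-5)
(sqrt(-11327 - 23192) - 37746)*((r(-129) - 1*409) + D) = (sqrt(-11327 - 23192) - 37746)*((-129 - 1*409) - 1/13626) = (sqrt(-34519) - 37746)*((-129 - 409) - 1/13626) = (I*sqrt(34519) - 37746)*(-538 - 1/13626) = (-37746 + I*sqrt(34519))*(-7330789/13626) = 15372664533/757 - 7330789*I*sqrt(34519)/13626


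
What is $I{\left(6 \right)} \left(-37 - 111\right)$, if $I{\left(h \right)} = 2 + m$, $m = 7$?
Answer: $-1332$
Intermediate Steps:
$I{\left(h \right)} = 9$ ($I{\left(h \right)} = 2 + 7 = 9$)
$I{\left(6 \right)} \left(-37 - 111\right) = 9 \left(-37 - 111\right) = 9 \left(-148\right) = -1332$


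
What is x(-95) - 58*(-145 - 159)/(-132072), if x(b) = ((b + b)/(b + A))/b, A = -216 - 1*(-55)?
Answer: -298621/2113152 ≈ -0.14132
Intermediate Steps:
A = -161 (A = -216 + 55 = -161)
x(b) = 2/(-161 + b) (x(b) = ((b + b)/(b - 161))/b = ((2*b)/(-161 + b))/b = (2*b/(-161 + b))/b = 2/(-161 + b))
x(-95) - 58*(-145 - 159)/(-132072) = 2/(-161 - 95) - 58*(-145 - 159)/(-132072) = 2/(-256) - 58*(-304)*(-1/132072) = 2*(-1/256) + 17632*(-1/132072) = -1/128 - 2204/16509 = -298621/2113152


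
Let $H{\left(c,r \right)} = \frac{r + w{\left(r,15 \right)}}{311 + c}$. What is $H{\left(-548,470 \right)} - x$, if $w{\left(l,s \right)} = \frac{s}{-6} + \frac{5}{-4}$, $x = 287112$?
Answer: $- \frac{272184041}{948} \approx -2.8711 \cdot 10^{5}$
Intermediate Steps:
$w{\left(l,s \right)} = - \frac{5}{4} - \frac{s}{6}$ ($w{\left(l,s \right)} = s \left(- \frac{1}{6}\right) + 5 \left(- \frac{1}{4}\right) = - \frac{s}{6} - \frac{5}{4} = - \frac{5}{4} - \frac{s}{6}$)
$H{\left(c,r \right)} = \frac{- \frac{15}{4} + r}{311 + c}$ ($H{\left(c,r \right)} = \frac{r - \frac{15}{4}}{311 + c} = \frac{- \frac{15}{4} + r}{311 + c}$)
$H{\left(-548,470 \right)} - x = \frac{- \frac{15}{4} + 470}{311 - 548} - 287112 = \frac{1}{-237} \cdot \frac{1865}{4} - 287112 = \left(- \frac{1}{237}\right) \frac{1865}{4} - 287112 = - \frac{1865}{948} - 287112 = - \frac{272184041}{948}$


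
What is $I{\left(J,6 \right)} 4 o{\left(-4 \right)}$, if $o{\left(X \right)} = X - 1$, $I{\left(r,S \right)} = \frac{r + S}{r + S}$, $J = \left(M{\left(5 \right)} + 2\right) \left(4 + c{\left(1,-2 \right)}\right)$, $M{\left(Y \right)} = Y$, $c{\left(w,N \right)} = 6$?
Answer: $-20$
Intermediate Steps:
$J = 70$ ($J = \left(5 + 2\right) \left(4 + 6\right) = 7 \cdot 10 = 70$)
$I{\left(r,S \right)} = 1$ ($I{\left(r,S \right)} = \frac{S + r}{S + r} = 1$)
$o{\left(X \right)} = -1 + X$ ($o{\left(X \right)} = X - 1 = -1 + X$)
$I{\left(J,6 \right)} 4 o{\left(-4 \right)} = 1 \cdot 4 \left(-1 - 4\right) = 4 \left(-5\right) = -20$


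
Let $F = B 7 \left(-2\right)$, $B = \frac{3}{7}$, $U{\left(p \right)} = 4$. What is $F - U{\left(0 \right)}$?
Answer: $-10$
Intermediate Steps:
$B = \frac{3}{7}$ ($B = 3 \cdot \frac{1}{7} = \frac{3}{7} \approx 0.42857$)
$F = -6$ ($F = \frac{3}{7} \cdot 7 \left(-2\right) = 3 \left(-2\right) = -6$)
$F - U{\left(0 \right)} = -6 - 4 = -10$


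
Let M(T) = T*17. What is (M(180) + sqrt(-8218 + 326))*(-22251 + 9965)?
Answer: -37595160 - 24572*I*sqrt(1973) ≈ -3.7595e+7 - 1.0915e+6*I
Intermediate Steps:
M(T) = 17*T
(M(180) + sqrt(-8218 + 326))*(-22251 + 9965) = (17*180 + sqrt(-8218 + 326))*(-22251 + 9965) = (3060 + sqrt(-7892))*(-12286) = (3060 + 2*I*sqrt(1973))*(-12286) = -37595160 - 24572*I*sqrt(1973)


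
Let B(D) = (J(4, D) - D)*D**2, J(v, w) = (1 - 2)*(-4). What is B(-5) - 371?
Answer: -146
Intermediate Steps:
J(v, w) = 4 (J(v, w) = -1*(-4) = 4)
B(D) = D**2*(4 - D) (B(D) = (4 - D)*D**2 = D**2*(4 - D))
B(-5) - 371 = (-5)**2*(4 - 1*(-5)) - 371 = 25*(4 + 5) - 371 = 25*9 - 371 = 225 - 371 = -146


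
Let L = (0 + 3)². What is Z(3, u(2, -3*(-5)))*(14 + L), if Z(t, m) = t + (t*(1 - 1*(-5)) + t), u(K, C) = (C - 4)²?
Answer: 552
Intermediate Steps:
u(K, C) = (-4 + C)²
L = 9 (L = 3² = 9)
Z(t, m) = 8*t (Z(t, m) = t + (t*(1 + 5) + t) = t + (t*6 + t) = t + (6*t + t) = t + 7*t = 8*t)
Z(3, u(2, -3*(-5)))*(14 + L) = (8*3)*(14 + 9) = 24*23 = 552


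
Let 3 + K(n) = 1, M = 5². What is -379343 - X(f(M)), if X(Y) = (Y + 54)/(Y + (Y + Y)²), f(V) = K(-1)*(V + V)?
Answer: -7567892827/19950 ≈ -3.7934e+5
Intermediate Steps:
M = 25
K(n) = -2 (K(n) = -3 + 1 = -2)
f(V) = -4*V (f(V) = -2*(V + V) = -4*V)
X(Y) = (54 + Y)/(Y + 4*Y²) (X(Y) = (54 + Y)/(Y + (2*Y)²) = (54 + Y)/(Y + 4*Y²))
-379343 - X(f(M)) = -379343 - (54 - 4*25)/(((-4*25))*(1 + 4*(-4*25))) = -379343 - (54 - 100)/((-100)*(1 + 4*(-100))) = -379343 - (-1)*(-46)/(100*(1 - 400)) = -379343 - (-1)*(-46)/(100*(-399)) = -379343 - (-1)*(-1)*(-46)/(100*399) = -379343 - 1*(-23/19950) = -379343 + 23/19950 = -7567892827/19950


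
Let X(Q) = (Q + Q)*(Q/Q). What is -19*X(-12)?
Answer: 456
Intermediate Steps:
X(Q) = 2*Q (X(Q) = (2*Q)*1 = 2*Q)
-19*X(-12) = -38*(-12) = -19*(-24) = 456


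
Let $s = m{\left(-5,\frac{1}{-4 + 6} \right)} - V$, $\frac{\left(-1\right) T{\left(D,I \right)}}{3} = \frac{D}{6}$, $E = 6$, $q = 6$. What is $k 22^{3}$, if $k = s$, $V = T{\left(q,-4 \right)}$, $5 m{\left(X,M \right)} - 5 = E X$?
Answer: $-21296$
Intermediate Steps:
$m{\left(X,M \right)} = 1 + \frac{6 X}{5}$
$T{\left(D,I \right)} = - \frac{D}{2}$ ($T{\left(D,I \right)} = - 3 \frac{D}{6} = - \frac{D}{2}$)
$V = -3$ ($V = \left(- \frac{1}{2}\right) 6 = -3$)
$s = -2$ ($s = \left(1 + \frac{6}{5} \left(-5\right)\right) - -3 = \left(1 - 6\right) + 3 = -5 + 3 = -2$)
$k = -2$
$k 22^{3} = - 2 \cdot 22^{3} = \left(-2\right) 10648 = -21296$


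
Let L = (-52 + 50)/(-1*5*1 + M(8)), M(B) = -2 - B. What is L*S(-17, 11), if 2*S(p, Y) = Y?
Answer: 11/15 ≈ 0.73333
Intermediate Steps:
S(p, Y) = Y/2
L = 2/15 (L = (-52 + 50)/(-1*5*1 + (-2 - 1*8)) = -2/(-5*1 + (-2 - 8)) = -2/(-5 - 10) = -2/(-15) = -2*(-1/15) = 2/15 ≈ 0.13333)
L*S(-17, 11) = 2*((½)*11)/15 = (2/15)*(11/2) = 11/15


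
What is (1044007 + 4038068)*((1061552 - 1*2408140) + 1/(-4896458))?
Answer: -33508720389888907875/4896458 ≈ -6.8435e+12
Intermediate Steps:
(1044007 + 4038068)*((1061552 - 1*2408140) + 1/(-4896458)) = 5082075*((1061552 - 2408140) - 1/4896458) = 5082075*(-1346588 - 1/4896458) = 5082075*(-6593511585305/4896458) = -33508720389888907875/4896458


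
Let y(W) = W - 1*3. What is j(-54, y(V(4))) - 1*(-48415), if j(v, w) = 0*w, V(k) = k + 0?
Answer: 48415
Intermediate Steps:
V(k) = k
y(W) = -3 + W (y(W) = W - 3 = -3 + W)
j(v, w) = 0
j(-54, y(V(4))) - 1*(-48415) = 0 - 1*(-48415) = 0 + 48415 = 48415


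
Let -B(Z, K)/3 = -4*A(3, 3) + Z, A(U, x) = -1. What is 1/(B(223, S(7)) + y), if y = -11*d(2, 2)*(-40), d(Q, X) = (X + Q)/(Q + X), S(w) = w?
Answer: -1/241 ≈ -0.0041494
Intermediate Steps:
B(Z, K) = -12 - 3*Z (B(Z, K) = -3*(-4*(-1) + Z) = -3*(4 + Z) = -12 - 3*Z)
d(Q, X) = 1 (d(Q, X) = (Q + X)/(Q + X) = 1)
y = 440 (y = -11*1*(-40) = -11*(-40) = 440)
1/(B(223, S(7)) + y) = 1/((-12 - 3*223) + 440) = 1/((-12 - 669) + 440) = 1/(-681 + 440) = 1/(-241) = -1/241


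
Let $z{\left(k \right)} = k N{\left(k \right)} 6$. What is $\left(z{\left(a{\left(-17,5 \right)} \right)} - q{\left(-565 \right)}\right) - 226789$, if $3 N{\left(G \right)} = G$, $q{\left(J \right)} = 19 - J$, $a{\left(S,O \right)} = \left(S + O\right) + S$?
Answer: $-225691$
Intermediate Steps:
$a{\left(S,O \right)} = O + 2 S$ ($a{\left(S,O \right)} = \left(O + S\right) + S = O + 2 S$)
$N{\left(G \right)} = \frac{G}{3}$
$z{\left(k \right)} = 2 k^{2}$ ($z{\left(k \right)} = k \frac{k}{3} \cdot 6 = \frac{k^{2}}{3} \cdot 6 = 2 k^{2}$)
$\left(z{\left(a{\left(-17,5 \right)} \right)} - q{\left(-565 \right)}\right) - 226789 = \left(2 \left(5 + 2 \left(-17\right)\right)^{2} - \left(19 - -565\right)\right) - 226789 = \left(2 \left(5 - 34\right)^{2} - \left(19 + 565\right)\right) - 226789 = \left(2 \left(-29\right)^{2} - 584\right) - 226789 = \left(2 \cdot 841 - 584\right) - 226789 = \left(1682 - 584\right) - 226789 = 1098 - 226789 = -225691$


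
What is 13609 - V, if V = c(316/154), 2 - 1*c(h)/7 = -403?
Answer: 10774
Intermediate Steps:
c(h) = 2835 (c(h) = 14 - 7*(-403) = 14 + 2821 = 2835)
V = 2835
13609 - V = 13609 - 1*2835 = 13609 - 2835 = 10774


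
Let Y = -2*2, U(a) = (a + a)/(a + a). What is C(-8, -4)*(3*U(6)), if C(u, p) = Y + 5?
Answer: 3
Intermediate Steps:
U(a) = 1 (U(a) = (2*a)/((2*a)) = (2*a)*(1/(2*a)) = 1)
Y = -4
C(u, p) = 1 (C(u, p) = -4 + 5 = 1)
C(-8, -4)*(3*U(6)) = 1*(3*1) = 1*3 = 3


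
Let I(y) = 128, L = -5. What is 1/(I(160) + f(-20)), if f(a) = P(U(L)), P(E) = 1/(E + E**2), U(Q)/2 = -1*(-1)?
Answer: 6/769 ≈ 0.0078023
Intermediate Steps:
U(Q) = 2 (U(Q) = 2*(-1*(-1)) = 2*1 = 2)
f(a) = 1/6 (f(a) = 1/(2*(1 + 2)) = (1/2)/3 = (1/2)*(1/3) = 1/6)
1/(I(160) + f(-20)) = 1/(128 + 1/6) = 1/(769/6) = 6/769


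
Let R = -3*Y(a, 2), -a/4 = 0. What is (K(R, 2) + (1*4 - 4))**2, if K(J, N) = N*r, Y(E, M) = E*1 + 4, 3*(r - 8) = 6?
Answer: 400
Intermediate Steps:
r = 10 (r = 8 + (1/3)*6 = 8 + 2 = 10)
a = 0 (a = -4*0 = 0)
Y(E, M) = 4 + E (Y(E, M) = E + 4 = 4 + E)
R = -12 (R = -3*(4 + 0) = -3*4 = -12)
K(J, N) = 10*N (K(J, N) = N*10 = 10*N)
(K(R, 2) + (1*4 - 4))**2 = (10*2 + (1*4 - 4))**2 = (20 + (4 - 4))**2 = (20 + 0)**2 = 20**2 = 400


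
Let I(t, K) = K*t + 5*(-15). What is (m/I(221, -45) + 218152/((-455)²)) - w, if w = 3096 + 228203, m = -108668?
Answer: -23988988269188/103719525 ≈ -2.3129e+5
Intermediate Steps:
I(t, K) = -75 + K*t (I(t, K) = K*t - 75 = -75 + K*t)
w = 231299
(m/I(221, -45) + 218152/((-455)²)) - w = (-108668/(-75 - 45*221) + 218152/((-455)²)) - 1*231299 = (-108668/(-75 - 9945) + 218152/207025) - 231299 = (-108668/(-10020) + 218152*(1/207025)) - 231299 = (-108668*(-1/10020) + 218152/207025) - 231299 = (27167/2505 + 218152/207025) - 231299 = 1234143787/103719525 - 231299 = -23988988269188/103719525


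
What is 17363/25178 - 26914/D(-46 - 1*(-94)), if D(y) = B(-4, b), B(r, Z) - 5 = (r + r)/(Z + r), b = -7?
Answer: -7452953743/1586214 ≈ -4698.6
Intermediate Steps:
B(r, Z) = 5 + 2*r/(Z + r) (B(r, Z) = 5 + (r + r)/(Z + r) = 5 + (2*r)/(Z + r) = 5 + 2*r/(Z + r))
D(y) = 63/11 (D(y) = (5*(-7) + 7*(-4))/(-7 - 4) = (-35 - 28)/(-11) = -1/11*(-63) = 63/11)
17363/25178 - 26914/D(-46 - 1*(-94)) = 17363/25178 - 26914/63/11 = 17363*(1/25178) - 26914*11/63 = 17363/25178 - 296054/63 = -7452953743/1586214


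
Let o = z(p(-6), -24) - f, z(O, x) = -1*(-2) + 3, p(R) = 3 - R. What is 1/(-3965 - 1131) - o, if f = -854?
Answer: -4377465/5096 ≈ -859.00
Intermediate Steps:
z(O, x) = 5 (z(O, x) = 2 + 3 = 5)
o = 859 (o = 5 - 1*(-854) = 5 + 854 = 859)
1/(-3965 - 1131) - o = 1/(-3965 - 1131) - 1*859 = 1/(-5096) - 859 = -1/5096 - 859 = -4377465/5096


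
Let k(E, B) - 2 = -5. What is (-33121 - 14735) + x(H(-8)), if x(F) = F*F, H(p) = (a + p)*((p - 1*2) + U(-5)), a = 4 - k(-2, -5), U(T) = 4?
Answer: -47820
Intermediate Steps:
k(E, B) = -3 (k(E, B) = 2 - 5 = -3)
a = 7 (a = 4 - 1*(-3) = 4 + 3 = 7)
H(p) = (2 + p)*(7 + p) (H(p) = (7 + p)*((p - 1*2) + 4) = (7 + p)*((p - 2) + 4) = (7 + p)*((-2 + p) + 4) = (7 + p)*(2 + p) = (2 + p)*(7 + p))
x(F) = F**2
(-33121 - 14735) + x(H(-8)) = (-33121 - 14735) + (14 + (-8)**2 + 9*(-8))**2 = -47856 + (14 + 64 - 72)**2 = -47856 + 6**2 = -47856 + 36 = -47820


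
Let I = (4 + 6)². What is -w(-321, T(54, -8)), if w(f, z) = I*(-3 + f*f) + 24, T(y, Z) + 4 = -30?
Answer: -10303824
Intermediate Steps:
T(y, Z) = -34 (T(y, Z) = -4 - 30 = -34)
I = 100 (I = 10² = 100)
w(f, z) = -276 + 100*f² (w(f, z) = 100*(-3 + f*f) + 24 = 100*(-3 + f²) + 24 = (-300 + 100*f²) + 24 = -276 + 100*f²)
-w(-321, T(54, -8)) = -(-276 + 100*(-321)²) = -(-276 + 100*103041) = -(-276 + 10304100) = -1*10303824 = -10303824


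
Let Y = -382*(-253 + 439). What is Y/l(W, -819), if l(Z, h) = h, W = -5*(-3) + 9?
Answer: 23684/273 ≈ 86.755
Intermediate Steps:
W = 24 (W = 15 + 9 = 24)
Y = -71052 (Y = -382*186 = -71052)
Y/l(W, -819) = -71052/(-819) = -71052*(-1/819) = 23684/273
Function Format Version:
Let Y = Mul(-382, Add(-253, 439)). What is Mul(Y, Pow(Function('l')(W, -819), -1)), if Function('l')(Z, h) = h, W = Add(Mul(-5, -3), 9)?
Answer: Rational(23684, 273) ≈ 86.755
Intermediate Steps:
W = 24 (W = Add(15, 9) = 24)
Y = -71052 (Y = Mul(-382, 186) = -71052)
Mul(Y, Pow(Function('l')(W, -819), -1)) = Mul(-71052, Pow(-819, -1)) = Mul(-71052, Rational(-1, 819)) = Rational(23684, 273)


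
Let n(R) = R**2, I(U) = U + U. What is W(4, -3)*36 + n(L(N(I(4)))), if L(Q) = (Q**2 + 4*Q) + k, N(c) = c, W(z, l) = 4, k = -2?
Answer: 8980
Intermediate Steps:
I(U) = 2*U
L(Q) = -2 + Q**2 + 4*Q (L(Q) = (Q**2 + 4*Q) - 2 = -2 + Q**2 + 4*Q)
W(4, -3)*36 + n(L(N(I(4)))) = 4*36 + (-2 + (2*4)**2 + 4*(2*4))**2 = 144 + (-2 + 8**2 + 4*8)**2 = 144 + (-2 + 64 + 32)**2 = 144 + 94**2 = 144 + 8836 = 8980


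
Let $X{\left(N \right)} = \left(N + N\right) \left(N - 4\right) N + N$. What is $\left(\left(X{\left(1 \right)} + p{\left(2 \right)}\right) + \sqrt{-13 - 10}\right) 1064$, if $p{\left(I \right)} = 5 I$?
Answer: $5320 + 1064 i \sqrt{23} \approx 5320.0 + 5102.8 i$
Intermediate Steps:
$X{\left(N \right)} = N + 2 N^{2} \left(-4 + N\right)$ ($X{\left(N \right)} = 2 N \left(-4 + N\right) N + N = 2 N^{2} \left(-4 + N\right) + N = N + 2 N^{2} \left(-4 + N\right)$)
$\left(\left(X{\left(1 \right)} + p{\left(2 \right)}\right) + \sqrt{-13 - 10}\right) 1064 = \left(\left(1 \left(1 - 8 + 2 \cdot 1^{2}\right) + 5 \cdot 2\right) + \sqrt{-13 - 10}\right) 1064 = \left(\left(1 \left(1 - 8 + 2 \cdot 1\right) + 10\right) + \sqrt{-23}\right) 1064 = \left(\left(1 \left(1 - 8 + 2\right) + 10\right) + i \sqrt{23}\right) 1064 = \left(\left(1 \left(-5\right) + 10\right) + i \sqrt{23}\right) 1064 = \left(\left(-5 + 10\right) + i \sqrt{23}\right) 1064 = \left(5 + i \sqrt{23}\right) 1064 = 5320 + 1064 i \sqrt{23}$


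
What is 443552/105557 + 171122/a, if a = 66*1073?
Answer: 24737295245/3737667813 ≈ 6.6184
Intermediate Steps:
a = 70818
443552/105557 + 171122/a = 443552/105557 + 171122/70818 = 443552*(1/105557) + 171122*(1/70818) = 443552/105557 + 85561/35409 = 24737295245/3737667813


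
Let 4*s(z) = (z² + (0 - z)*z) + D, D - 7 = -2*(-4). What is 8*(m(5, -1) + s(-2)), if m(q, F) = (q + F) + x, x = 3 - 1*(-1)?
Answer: 94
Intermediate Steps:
x = 4 (x = 3 + 1 = 4)
D = 15 (D = 7 - 2*(-4) = 7 + 8 = 15)
m(q, F) = 4 + F + q (m(q, F) = (q + F) + 4 = (F + q) + 4 = 4 + F + q)
s(z) = 15/4 (s(z) = ((z² + (0 - z)*z) + 15)/4 = ((z² + (-z)*z) + 15)/4 = ((z² - z²) + 15)/4 = (0 + 15)/4 = (¼)*15 = 15/4)
8*(m(5, -1) + s(-2)) = 8*((4 - 1 + 5) + 15/4) = 8*(8 + 15/4) = 8*(47/4) = 94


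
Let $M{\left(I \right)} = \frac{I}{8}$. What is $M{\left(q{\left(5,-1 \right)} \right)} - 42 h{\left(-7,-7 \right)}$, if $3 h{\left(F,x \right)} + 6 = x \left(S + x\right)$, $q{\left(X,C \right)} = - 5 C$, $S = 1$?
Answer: $- \frac{4027}{8} \approx -503.38$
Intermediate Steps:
$M{\left(I \right)} = \frac{I}{8}$ ($M{\left(I \right)} = I \frac{1}{8} = \frac{I}{8}$)
$h{\left(F,x \right)} = -2 + \frac{x \left(1 + x\right)}{3}$
$M{\left(q{\left(5,-1 \right)} \right)} - 42 h{\left(-7,-7 \right)} = \frac{\left(-5\right) \left(-1\right)}{8} - 42 \left(-2 + \frac{1}{3} \left(-7\right) + \frac{\left(-7\right)^{2}}{3}\right) = \frac{1}{8} \cdot 5 - 42 \left(-2 - \frac{7}{3} + \frac{1}{3} \cdot 49\right) = \frac{5}{8} - 42 \left(-2 - \frac{7}{3} + \frac{49}{3}\right) = \frac{5}{8} - 504 = - \frac{4027}{8}$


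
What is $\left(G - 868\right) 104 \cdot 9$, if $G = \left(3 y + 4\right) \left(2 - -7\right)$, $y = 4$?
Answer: $-677664$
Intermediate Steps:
$G = 144$ ($G = \left(3 \cdot 4 + 4\right) \left(2 - -7\right) = \left(12 + 4\right) \left(2 + 7\right) = 16 \cdot 9 = 144$)
$\left(G - 868\right) 104 \cdot 9 = \left(144 - 868\right) 104 \cdot 9 = \left(-724\right) 936 = -677664$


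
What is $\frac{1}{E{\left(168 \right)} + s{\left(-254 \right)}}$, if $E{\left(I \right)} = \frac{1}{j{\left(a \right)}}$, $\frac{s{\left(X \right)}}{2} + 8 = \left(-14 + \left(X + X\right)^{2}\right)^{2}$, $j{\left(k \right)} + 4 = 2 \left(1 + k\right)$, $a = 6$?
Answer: $\frac{10}{1331796049841} \approx 7.5087 \cdot 10^{-12}$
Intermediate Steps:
$j{\left(k \right)} = -2 + 2 k$ ($j{\left(k \right)} = -4 + 2 \left(1 + k\right) = -4 + \left(2 + 2 k\right) = -2 + 2 k$)
$s{\left(X \right)} = -16 + 2 \left(-14 + 4 X^{2}\right)^{2}$ ($s{\left(X \right)} = -16 + 2 \left(-14 + \left(X + X\right)^{2}\right)^{2} = -16 + 2 \left(-14 + \left(2 X\right)^{2}\right)^{2} = -16 + 2 \left(-14 + 4 X^{2}\right)^{2}$)
$E{\left(I \right)} = \frac{1}{10}$ ($E{\left(I \right)} = \frac{1}{-2 + 2 \cdot 6} = \frac{1}{-2 + 12} = \frac{1}{10}$)
$\frac{1}{E{\left(168 \right)} + s{\left(-254 \right)}} = \frac{1}{\frac{1}{10} - \left(16 - 8 \left(-7 + 2 \left(-254\right)^{2}\right)^{2}\right)} = \frac{1}{\frac{1}{10} - \left(16 - 8 \left(-7 + 2 \cdot 64516\right)^{2}\right)} = \frac{1}{\frac{1}{10} - \left(16 - 8 \left(-7 + 129032\right)^{2}\right)} = \frac{1}{\frac{1}{10} - \left(16 - 8 \cdot 129025^{2}\right)} = \frac{1}{\frac{1}{10} + \left(-16 + 8 \cdot 16647450625\right)} = \frac{1}{\frac{1}{10} + \left(-16 + 133179605000\right)} = \frac{1}{\frac{1}{10} + 133179604984} = \frac{1}{\frac{1331796049841}{10}} = \frac{10}{1331796049841}$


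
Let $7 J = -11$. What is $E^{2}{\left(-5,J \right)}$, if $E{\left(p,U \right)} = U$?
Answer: $\frac{121}{49} \approx 2.4694$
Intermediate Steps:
$J = - \frac{11}{7}$ ($J = \frac{1}{7} \left(-11\right) = - \frac{11}{7} \approx -1.5714$)
$E^{2}{\left(-5,J \right)} = \left(- \frac{11}{7}\right)^{2} = \frac{121}{49}$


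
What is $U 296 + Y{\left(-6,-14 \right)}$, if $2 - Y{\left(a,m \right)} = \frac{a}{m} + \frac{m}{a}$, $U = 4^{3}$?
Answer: $\frac{397808}{21} \approx 18943.0$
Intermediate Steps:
$U = 64$
$Y{\left(a,m \right)} = 2 - \frac{a}{m} - \frac{m}{a}$ ($Y{\left(a,m \right)} = 2 - \left(\frac{a}{m} + \frac{m}{a}\right) = 2 - \frac{a}{m} - \frac{m}{a}$)
$U 296 + Y{\left(-6,-14 \right)} = 64 \cdot 296 - \left(-2 + \frac{3}{7} + \frac{7}{3}\right) = 18944 - \left(-2 + \frac{3}{7} + \frac{7}{3}\right) = 18944 - \frac{16}{21} = \frac{397808}{21}$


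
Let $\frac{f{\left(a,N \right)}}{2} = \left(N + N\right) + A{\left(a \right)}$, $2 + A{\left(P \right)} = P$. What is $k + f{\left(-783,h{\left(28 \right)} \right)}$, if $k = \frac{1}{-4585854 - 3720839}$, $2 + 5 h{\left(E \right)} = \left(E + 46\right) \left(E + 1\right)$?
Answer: $\frac{6030659113}{41533465} \approx 145.2$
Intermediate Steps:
$h{\left(E \right)} = - \frac{2}{5} + \frac{\left(1 + E\right) \left(46 + E\right)}{5}$ ($h{\left(E \right)} = - \frac{2}{5} + \frac{\left(E + 46\right) \left(E + 1\right)}{5} = - \frac{2}{5} + \frac{\left(46 + E\right) \left(1 + E\right)}{5} = - \frac{2}{5} + \frac{\left(1 + E\right) \left(46 + E\right)}{5}$)
$A{\left(P \right)} = -2 + P$
$f{\left(a,N \right)} = -4 + 2 a + 4 N$ ($f{\left(a,N \right)} = 2 \left(\left(N + N\right) + \left(-2 + a\right)\right) = 2 \left(2 N + \left(-2 + a\right)\right) = 2 \left(-2 + a + 2 N\right) = -4 + 2 a + 4 N$)
$k = - \frac{1}{8306693}$ ($k = \frac{1}{-8306693} = - \frac{1}{8306693} \approx -1.2038 \cdot 10^{-7}$)
$k + f{\left(-783,h{\left(28 \right)} \right)} = - \frac{1}{8306693} + \left(-4 + 2 \left(-783\right) + 4 \left(\frac{44}{5} + \frac{28^{2}}{5} + \frac{47}{5} \cdot 28\right)\right) = - \frac{1}{8306693} - \left(1570 - 4 \left(\frac{44}{5} + \frac{1}{5} \cdot 784 + \frac{1316}{5}\right)\right) = - \frac{1}{8306693} - \left(1570 - 4 \left(\frac{44}{5} + \frac{784}{5} + \frac{1316}{5}\right)\right) = - \frac{1}{8306693} - - \frac{726}{5} = - \frac{1}{8306693} + \frac{726}{5} = \frac{6030659113}{41533465}$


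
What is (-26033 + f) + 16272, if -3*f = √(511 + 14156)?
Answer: -9761 - √14667/3 ≈ -9801.4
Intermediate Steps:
f = -√14667/3 (f = -√(511 + 14156)/3 = -√14667/3 ≈ -40.369)
(-26033 + f) + 16272 = (-26033 - √14667/3) + 16272 = -9761 - √14667/3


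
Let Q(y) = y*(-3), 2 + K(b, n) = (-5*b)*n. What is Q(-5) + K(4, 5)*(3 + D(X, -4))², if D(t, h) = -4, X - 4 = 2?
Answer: -87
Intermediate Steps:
X = 6 (X = 4 + 2 = 6)
K(b, n) = -2 - 5*b*n (K(b, n) = -2 + (-5*b)*n = -2 - 5*b*n)
Q(y) = -3*y
Q(-5) + K(4, 5)*(3 + D(X, -4))² = -3*(-5) + (-2 - 5*4*5)*(3 - 4)² = 15 + (-2 - 100)*(-1)² = 15 - 102*1 = 15 - 102 = -87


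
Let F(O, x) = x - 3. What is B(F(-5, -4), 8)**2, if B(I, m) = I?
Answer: 49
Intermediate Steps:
F(O, x) = -3 + x
B(F(-5, -4), 8)**2 = (-3 - 4)**2 = (-7)**2 = 49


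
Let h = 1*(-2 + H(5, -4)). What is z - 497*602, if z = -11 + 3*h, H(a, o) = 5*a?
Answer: -299136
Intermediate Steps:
h = 23 (h = 1*(-2 + 5*5) = 1*(-2 + 25) = 1*23 = 23)
z = 58 (z = -11 + 3*23 = -11 + 69 = 58)
z - 497*602 = 58 - 497*602 = 58 - 299194 = -299136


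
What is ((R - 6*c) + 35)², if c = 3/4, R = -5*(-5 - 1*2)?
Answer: 17161/4 ≈ 4290.3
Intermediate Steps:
R = 35 (R = -5*(-5 - 2) = -5*(-7) = 35)
c = ¾ (c = 3*(¼) = ¾ ≈ 0.75000)
((R - 6*c) + 35)² = ((35 - 6*¾) + 35)² = ((35 - 9/2) + 35)² = (61/2 + 35)² = (131/2)² = 17161/4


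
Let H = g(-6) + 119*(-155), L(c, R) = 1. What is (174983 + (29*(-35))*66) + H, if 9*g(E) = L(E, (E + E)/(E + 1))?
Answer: 805933/9 ≈ 89548.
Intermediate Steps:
g(E) = 1/9 (g(E) = (1/9)*1 = 1/9)
H = -166004/9 (H = 1/9 + 119*(-155) = 1/9 - 18445 = -166004/9 ≈ -18445.)
(174983 + (29*(-35))*66) + H = (174983 + (29*(-35))*66) - 166004/9 = (174983 - 1015*66) - 166004/9 = (174983 - 66990) - 166004/9 = 107993 - 166004/9 = 805933/9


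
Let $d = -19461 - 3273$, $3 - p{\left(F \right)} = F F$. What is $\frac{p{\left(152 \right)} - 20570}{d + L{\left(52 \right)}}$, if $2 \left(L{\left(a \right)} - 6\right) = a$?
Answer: $\frac{43671}{22702} \approx 1.9237$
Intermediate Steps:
$p{\left(F \right)} = 3 - F^{2}$ ($p{\left(F \right)} = 3 - F F = 3 - F^{2}$)
$L{\left(a \right)} = 6 + \frac{a}{2}$
$d = -22734$ ($d = -19461 - 3273 = -22734$)
$\frac{p{\left(152 \right)} - 20570}{d + L{\left(52 \right)}} = \frac{\left(3 - 152^{2}\right) - 20570}{-22734 + \left(6 + \frac{1}{2} \cdot 52\right)} = \frac{\left(3 - 23104\right) - 20570}{-22734 + \left(6 + 26\right)} = \frac{\left(3 - 23104\right) - 20570}{-22734 + 32} = \frac{-23101 - 20570}{-22702} = \left(-43671\right) \left(- \frac{1}{22702}\right) = \frac{43671}{22702}$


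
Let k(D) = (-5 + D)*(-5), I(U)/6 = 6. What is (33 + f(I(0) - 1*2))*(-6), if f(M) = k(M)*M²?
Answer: 1005522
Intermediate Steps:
I(U) = 36 (I(U) = 6*6 = 36)
k(D) = 25 - 5*D
f(M) = M²*(25 - 5*M) (f(M) = (25 - 5*M)*M² = M²*(25 - 5*M))
(33 + f(I(0) - 1*2))*(-6) = (33 + 5*(36 - 1*2)²*(5 - (36 - 1*2)))*(-6) = (33 + 5*(36 - 2)²*(5 - (36 - 2)))*(-6) = (33 + 5*34²*(5 - 1*34))*(-6) = (33 + 5*1156*(5 - 34))*(-6) = (33 + 5*1156*(-29))*(-6) = (33 - 167620)*(-6) = -167587*(-6) = 1005522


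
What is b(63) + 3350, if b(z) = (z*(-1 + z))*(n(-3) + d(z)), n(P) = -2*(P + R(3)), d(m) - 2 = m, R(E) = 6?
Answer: 233804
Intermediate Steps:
d(m) = 2 + m
n(P) = -12 - 2*P (n(P) = -2*(P + 6) = -2*(6 + P) = -12 - 2*P)
b(z) = z*(-1 + z)*(-4 + z) (b(z) = (z*(-1 + z))*((-12 - 2*(-3)) + (2 + z)) = (z*(-1 + z))*((-12 + 6) + (2 + z)) = (z*(-1 + z))*(-6 + (2 + z)) = (z*(-1 + z))*(-4 + z) = z*(-1 + z)*(-4 + z))
b(63) + 3350 = 63*(4 + 63**2 - 5*63) + 3350 = 63*(4 + 3969 - 315) + 3350 = 63*3658 + 3350 = 230454 + 3350 = 233804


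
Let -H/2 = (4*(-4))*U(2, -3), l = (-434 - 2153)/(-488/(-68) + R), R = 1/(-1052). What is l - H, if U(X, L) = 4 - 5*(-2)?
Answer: -103756404/128327 ≈ -808.53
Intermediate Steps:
U(X, L) = 14 (U(X, L) = 4 + 10 = 14)
R = -1/1052 ≈ -0.00095057
l = -46265908/128327 (l = (-434 - 2153)/(-488/(-68) - 1/1052) = -2587/(-488*(-1/68) - 1/1052) = -2587/(122/17 - 1/1052) = -2587/128327/17884 = -2587*17884/128327 = -46265908/128327 ≈ -360.53)
H = 448 (H = -2*4*(-4)*14 = -(-32)*14 = -2*(-224) = 448)
l - H = -46265908/128327 - 1*448 = -46265908/128327 - 448 = -103756404/128327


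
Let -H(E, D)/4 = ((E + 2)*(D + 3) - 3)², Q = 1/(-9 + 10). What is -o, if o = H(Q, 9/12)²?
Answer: -1185921/16 ≈ -74120.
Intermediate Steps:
Q = 1 (Q = 1/1 = 1)
H(E, D) = -4*(-3 + (2 + E)*(3 + D))² (H(E, D) = -4*((E + 2)*(D + 3) - 3)² = -4*((2 + E)*(3 + D) - 3)² = -4*(-3 + (2 + E)*(3 + D))²)
o = 1185921/16 (o = (-4*(3 + 2*(9/12) + 3*1 + (9/12)*1)²)² = (-4*(3 + 2*(9*(1/12)) + 3 + (9*(1/12))*1)²)² = (-4*(3 + 2*(¾) + 3 + (¾)*1)²)² = (-4*(3 + 3/2 + 3 + ¾)²)² = (-4*(33/4)²)² = (-4*1089/16)² = (-1089/4)² = 1185921/16 ≈ 74120.)
-o = -1*1185921/16 = -1185921/16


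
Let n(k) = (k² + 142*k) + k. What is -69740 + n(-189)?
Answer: -61046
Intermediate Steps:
n(k) = k² + 143*k
-69740 + n(-189) = -69740 - 189*(143 - 189) = -69740 - 189*(-46) = -69740 + 8694 = -61046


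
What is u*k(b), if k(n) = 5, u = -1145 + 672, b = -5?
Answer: -2365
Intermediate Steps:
u = -473
u*k(b) = -473*5 = -2365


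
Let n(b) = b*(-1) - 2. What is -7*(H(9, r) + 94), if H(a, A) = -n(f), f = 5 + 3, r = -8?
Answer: -728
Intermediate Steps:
f = 8
n(b) = -2 - b (n(b) = -b - 2 = -2 - b)
H(a, A) = 10 (H(a, A) = -(-2 - 1*8) = -(-2 - 8) = -1*(-10) = 10)
-7*(H(9, r) + 94) = -7*(10 + 94) = -7*104 = -728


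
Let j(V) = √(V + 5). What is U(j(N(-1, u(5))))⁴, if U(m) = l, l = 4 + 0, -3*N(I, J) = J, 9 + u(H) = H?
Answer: 256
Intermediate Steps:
u(H) = -9 + H
N(I, J) = -J/3
j(V) = √(5 + V)
l = 4
U(m) = 4
U(j(N(-1, u(5))))⁴ = 4⁴ = 256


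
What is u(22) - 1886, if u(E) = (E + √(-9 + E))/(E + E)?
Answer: -3771/2 + √13/44 ≈ -1885.4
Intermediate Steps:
u(E) = (E + √(-9 + E))/(2*E) (u(E) = (E + √(-9 + E))/((2*E)) = (E + √(-9 + E))*(1/(2*E)) = (E + √(-9 + E))/(2*E))
u(22) - 1886 = (½)*(22 + √(-9 + 22))/22 - 1886 = (½)*(1/22)*(22 + √13) - 1886 = (½ + √13/44) - 1886 = -3771/2 + √13/44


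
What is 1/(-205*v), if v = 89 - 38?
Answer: -1/10455 ≈ -9.5648e-5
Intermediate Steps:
v = 51
1/(-205*v) = 1/(-205*51) = 1/(-1*10455) = 1/(-10455) = -1/10455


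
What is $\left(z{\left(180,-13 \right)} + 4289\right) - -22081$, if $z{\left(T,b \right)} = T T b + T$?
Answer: $-394650$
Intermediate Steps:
$z{\left(T,b \right)} = T + b T^{2}$ ($z{\left(T,b \right)} = T^{2} b + T = b T^{2} + T = T + b T^{2}$)
$\left(z{\left(180,-13 \right)} + 4289\right) - -22081 = \left(180 \left(1 + 180 \left(-13\right)\right) + 4289\right) - -22081 = \left(180 \left(1 - 2340\right) + 4289\right) + 22081 = \left(180 \left(-2339\right) + 4289\right) + 22081 = \left(-421020 + 4289\right) + 22081 = -416731 + 22081 = -394650$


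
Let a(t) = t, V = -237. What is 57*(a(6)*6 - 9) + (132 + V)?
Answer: 1434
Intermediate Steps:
57*(a(6)*6 - 9) + (132 + V) = 57*(6*6 - 9) + (132 - 237) = 57*(36 - 9) - 105 = 57*27 - 105 = 1539 - 105 = 1434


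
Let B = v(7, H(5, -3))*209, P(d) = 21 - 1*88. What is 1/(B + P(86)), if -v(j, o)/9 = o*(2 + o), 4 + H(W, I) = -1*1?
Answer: -1/28282 ≈ -3.5358e-5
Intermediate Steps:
H(W, I) = -5 (H(W, I) = -4 - 1*1 = -4 - 1 = -5)
P(d) = -67 (P(d) = 21 - 88 = -67)
v(j, o) = -9*o*(2 + o)
B = -28215 (B = -9*(-5)*(2 - 5)*209 = -9*(-5)*(-3)*209 = -135*209 = -28215)
1/(B + P(86)) = 1/(-28215 - 67) = 1/(-28282) = -1/28282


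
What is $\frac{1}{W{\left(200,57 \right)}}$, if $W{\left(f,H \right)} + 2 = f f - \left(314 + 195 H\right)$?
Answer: $\frac{1}{28569} \approx 3.5003 \cdot 10^{-5}$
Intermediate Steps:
$W{\left(f,H \right)} = -316 + f^{2} - 195 H$ ($W{\left(f,H \right)} = -2 - \left(314 + 195 H - f f\right) = -2 - \left(314 - f^{2} + 195 H\right) = -316 + f^{2} - 195 H$)
$\frac{1}{W{\left(200,57 \right)}} = \frac{1}{-316 + 200^{2} - 11115} = \frac{1}{-316 + 40000 - 11115} = \frac{1}{28569}$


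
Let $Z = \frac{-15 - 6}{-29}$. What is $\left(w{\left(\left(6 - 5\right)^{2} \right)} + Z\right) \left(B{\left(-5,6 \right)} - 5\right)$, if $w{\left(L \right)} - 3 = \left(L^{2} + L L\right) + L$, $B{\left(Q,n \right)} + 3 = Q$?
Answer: $- \frac{2535}{29} \approx -87.414$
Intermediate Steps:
$B{\left(Q,n \right)} = -3 + Q$
$w{\left(L \right)} = 3 + L + 2 L^{2}$ ($w{\left(L \right)} = 3 + \left(\left(L^{2} + L L\right) + L\right) = 3 + \left(\left(L^{2} + L^{2}\right) + L\right) = 3 + \left(2 L^{2} + L\right) = 3 + \left(L + 2 L^{2}\right) = 3 + L + 2 L^{2}$)
$Z = \frac{21}{29}$ ($Z = \left(-15 - 6\right) \left(- \frac{1}{29}\right) = \left(-21\right) \left(- \frac{1}{29}\right) = \frac{21}{29} \approx 0.72414$)
$\left(w{\left(\left(6 - 5\right)^{2} \right)} + Z\right) \left(B{\left(-5,6 \right)} - 5\right) = \left(\left(3 + \left(6 - 5\right)^{2} + 2 \left(\left(6 - 5\right)^{2}\right)^{2}\right) + \frac{21}{29}\right) \left(\left(-3 - 5\right) - 5\right) = \left(\left(3 + 1^{2} + 2 \left(1^{2}\right)^{2}\right) + \frac{21}{29}\right) \left(-8 - 5\right) = \left(\left(3 + 1 + 2 \cdot 1^{2}\right) + \frac{21}{29}\right) \left(-13\right) = \left(\left(3 + 1 + 2 \cdot 1\right) + \frac{21}{29}\right) \left(-13\right) = \left(\left(3 + 1 + 2\right) + \frac{21}{29}\right) \left(-13\right) = \left(6 + \frac{21}{29}\right) \left(-13\right) = \frac{195}{29} \left(-13\right) = - \frac{2535}{29}$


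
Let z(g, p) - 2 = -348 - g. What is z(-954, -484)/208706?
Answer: 304/104353 ≈ 0.0029132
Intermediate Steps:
z(g, p) = -346 - g (z(g, p) = 2 + (-348 - g) = -346 - g)
z(-954, -484)/208706 = (-346 - 1*(-954))/208706 = (-346 + 954)*(1/208706) = 608*(1/208706) = 304/104353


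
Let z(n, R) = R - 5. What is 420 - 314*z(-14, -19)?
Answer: 7956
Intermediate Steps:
z(n, R) = -5 + R
420 - 314*z(-14, -19) = 420 - 314*(-5 - 19) = 420 - 314*(-24) = 420 + 7536 = 7956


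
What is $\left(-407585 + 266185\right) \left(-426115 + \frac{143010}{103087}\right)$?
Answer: $\frac{6211245842893000}{103087} \approx 6.0252 \cdot 10^{10}$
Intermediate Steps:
$\left(-407585 + 266185\right) \left(-426115 + \frac{143010}{103087}\right) = - 141400 \left(-426115 + 143010 \cdot \frac{1}{103087}\right) = - 141400 \left(-426115 + \frac{143010}{103087}\right) = \left(-141400\right) \left(- \frac{43926773995}{103087}\right) = \frac{6211245842893000}{103087}$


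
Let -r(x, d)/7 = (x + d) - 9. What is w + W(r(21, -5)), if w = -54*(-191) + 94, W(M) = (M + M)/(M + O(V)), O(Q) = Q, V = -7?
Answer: 41639/4 ≈ 10410.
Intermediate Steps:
r(x, d) = 63 - 7*d - 7*x (r(x, d) = -7*((x + d) - 9) = -7*((d + x) - 9) = -7*(-9 + d + x) = 63 - 7*d - 7*x)
W(M) = 2*M/(-7 + M) (W(M) = (M + M)/(M - 7) = (2*M)/(-7 + M) = 2*M/(-7 + M))
w = 10408 (w = 10314 + 94 = 10408)
w + W(r(21, -5)) = 10408 + 2*(63 - 7*(-5) - 7*21)/(-7 + (63 - 7*(-5) - 7*21)) = 10408 + 2*(63 + 35 - 147)/(-7 + (63 + 35 - 147)) = 10408 + 2*(-49)/(-7 - 49) = 10408 + 2*(-49)/(-56) = 10408 + 2*(-49)*(-1/56) = 10408 + 7/4 = 41639/4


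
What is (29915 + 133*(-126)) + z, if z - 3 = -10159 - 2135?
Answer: 866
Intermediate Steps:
z = -12291 (z = 3 + (-10159 - 2135) = 3 - 12294 = -12291)
(29915 + 133*(-126)) + z = (29915 + 133*(-126)) - 12291 = (29915 - 16758) - 12291 = 13157 - 12291 = 866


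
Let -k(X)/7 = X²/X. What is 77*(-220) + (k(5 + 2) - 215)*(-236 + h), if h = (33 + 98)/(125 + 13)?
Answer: 1037608/23 ≈ 45113.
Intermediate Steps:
k(X) = -7*X (k(X) = -7*X²/X = -7*X)
h = 131/138 ≈ 0.94928
77*(-220) + (k(5 + 2) - 215)*(-236 + h) = 77*(-220) + (-7*(5 + 2) - 215)*(-236 + 131/138) = -16940 + (-7*7 - 215)*(-32437/138) = -16940 + (-49 - 215)*(-32437/138) = -16940 - 264*(-32437/138) = -16940 + 1427228/23 = 1037608/23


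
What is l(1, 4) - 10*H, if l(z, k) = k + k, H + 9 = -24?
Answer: 338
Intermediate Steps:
H = -33 (H = -9 - 24 = -33)
l(z, k) = 2*k
l(1, 4) - 10*H = 2*4 - 10*(-33) = 8 + 330 = 338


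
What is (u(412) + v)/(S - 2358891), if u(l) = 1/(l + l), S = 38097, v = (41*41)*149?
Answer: -206386457/1912334256 ≈ -0.10792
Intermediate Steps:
v = 250469 (v = 1681*149 = 250469)
u(l) = 1/(2*l)
(u(412) + v)/(S - 2358891) = ((½)/412 + 250469)/(38097 - 2358891) = ((½)*(1/412) + 250469)/(-2320794) = (1/824 + 250469)*(-1/2320794) = (206386457/824)*(-1/2320794) = -206386457/1912334256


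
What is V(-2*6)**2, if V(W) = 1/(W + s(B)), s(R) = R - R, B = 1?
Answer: 1/144 ≈ 0.0069444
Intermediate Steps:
s(R) = 0
V(W) = 1/W (V(W) = 1/(W + 0) = 1/W)
V(-2*6)**2 = (1/(-2*6))**2 = (1/(-12))**2 = (-1/12)**2 = 1/144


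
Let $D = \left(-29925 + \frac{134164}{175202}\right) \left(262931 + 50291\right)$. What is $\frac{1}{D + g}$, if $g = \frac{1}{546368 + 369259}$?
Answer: $- \frac{4718225931}{44223594273421793173} \approx -1.0669 \cdot 10^{-10}$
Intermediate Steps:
$g = \frac{1}{915627} \approx 1.0921 \cdot 10^{-6}$
$D = - \frac{48298700533538}{5153}$ ($D = \left(-29925 + 134164 \cdot \frac{1}{175202}\right) 313222 = \left(-29925 + \frac{3946}{5153}\right) 313222 = \left(- \frac{154199579}{5153}\right) 313222 = - \frac{48298700533538}{5153} \approx -9.3729 \cdot 10^{9}$)
$\frac{1}{D + g} = \frac{1}{- \frac{48298700533538}{5153} + \frac{1}{915627}} = \frac{1}{- \frac{44223594273421793173}{4718225931}} = - \frac{4718225931}{44223594273421793173}$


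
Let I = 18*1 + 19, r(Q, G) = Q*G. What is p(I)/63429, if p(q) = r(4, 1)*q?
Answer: 148/63429 ≈ 0.0023333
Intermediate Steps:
r(Q, G) = G*Q
I = 37 (I = 18 + 19 = 37)
p(q) = 4*q (p(q) = (1*4)*q = 4*q)
p(I)/63429 = (4*37)/63429 = 148*(1/63429) = 148/63429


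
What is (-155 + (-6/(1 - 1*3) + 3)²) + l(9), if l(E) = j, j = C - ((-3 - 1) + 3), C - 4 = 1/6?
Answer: -683/6 ≈ -113.83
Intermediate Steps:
C = 25/6 (C = 4 + 1/6 = 4 + ⅙ = 25/6 ≈ 4.1667)
j = 31/6 (j = 25/6 - ((-3 - 1) + 3) = 25/6 - (-4 + 3) = 25/6 - 1*(-1) = 25/6 + 1 = 31/6 ≈ 5.1667)
l(E) = 31/6
(-155 + (-6/(1 - 1*3) + 3)²) + l(9) = (-155 + (-6/(1 - 1*3) + 3)²) + 31/6 = (-155 + (-6/(1 - 3) + 3)²) + 31/6 = (-155 + (-6/(-2) + 3)²) + 31/6 = (-155 + (-6*(-½) + 3)²) + 31/6 = (-155 + (3 + 3)²) + 31/6 = (-155 + 6²) + 31/6 = (-155 + 36) + 31/6 = -119 + 31/6 = -683/6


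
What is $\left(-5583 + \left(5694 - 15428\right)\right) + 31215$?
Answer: $15898$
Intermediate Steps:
$\left(-5583 + \left(5694 - 15428\right)\right) + 31215 = \left(-5583 - 9734\right) + 31215 = -15317 + 31215 = 15898$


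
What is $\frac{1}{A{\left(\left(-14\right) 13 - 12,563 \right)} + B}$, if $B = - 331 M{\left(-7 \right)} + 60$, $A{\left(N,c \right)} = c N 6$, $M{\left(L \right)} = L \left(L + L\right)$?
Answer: $- \frac{1}{687710} \approx -1.4541 \cdot 10^{-6}$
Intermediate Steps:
$M{\left(L \right)} = 2 L^{2}$ ($M{\left(L \right)} = L 2 L = 2 L^{2}$)
$A{\left(N,c \right)} = 6 N c$ ($A{\left(N,c \right)} = N c 6 = 6 N c$)
$B = -32378$ ($B = - 331 \cdot 2 \left(-7\right)^{2} + 60 = - 331 \cdot 2 \cdot 49 + 60 = \left(-331\right) 98 + 60 = -32438 + 60 = -32378$)
$\frac{1}{A{\left(\left(-14\right) 13 - 12,563 \right)} + B} = \frac{1}{6 \left(\left(-14\right) 13 - 12\right) 563 - 32378} = \frac{1}{6 \left(-182 - 12\right) 563 - 32378} = \frac{1}{6 \left(-194\right) 563 - 32378} = \frac{1}{-655332 - 32378} = \frac{1}{-687710} = - \frac{1}{687710}$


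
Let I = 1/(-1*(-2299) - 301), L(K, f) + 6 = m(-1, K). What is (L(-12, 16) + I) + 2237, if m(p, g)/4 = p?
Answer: 4449547/1998 ≈ 2227.0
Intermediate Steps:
m(p, g) = 4*p
L(K, f) = -10 (L(K, f) = -6 + 4*(-1) = -6 - 4 = -10)
I = 1/1998 (I = 1/(2299 - 301) = 1/1998 ≈ 0.00050050)
(L(-12, 16) + I) + 2237 = (-10 + 1/1998) + 2237 = -19979/1998 + 2237 = 4449547/1998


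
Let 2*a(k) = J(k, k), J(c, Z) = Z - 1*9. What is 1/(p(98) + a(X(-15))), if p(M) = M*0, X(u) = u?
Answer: -1/12 ≈ -0.083333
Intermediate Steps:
J(c, Z) = -9 + Z (J(c, Z) = Z - 9 = -9 + Z)
a(k) = -9/2 + k/2 (a(k) = (-9 + k)/2 = -9/2 + k/2)
p(M) = 0
1/(p(98) + a(X(-15))) = 1/(0 + (-9/2 + (½)*(-15))) = 1/(0 + (-9/2 - 15/2)) = 1/(0 - 12) = 1/(-12) = -1/12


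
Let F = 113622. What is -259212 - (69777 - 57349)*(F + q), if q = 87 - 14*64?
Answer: -1402299176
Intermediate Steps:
q = -809 (q = 87 - 896 = -809)
-259212 - (69777 - 57349)*(F + q) = -259212 - (69777 - 57349)*(113622 - 809) = -259212 - 12428*112813 = -259212 - 1*1402039964 = -259212 - 1402039964 = -1402299176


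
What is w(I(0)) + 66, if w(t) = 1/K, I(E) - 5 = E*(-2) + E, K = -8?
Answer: 527/8 ≈ 65.875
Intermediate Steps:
I(E) = 5 - E (I(E) = 5 + (E*(-2) + E) = 5 + (-2*E + E) = 5 - E)
w(t) = -1/8 (w(t) = 1/(-8) = -1/8)
w(I(0)) + 66 = -1/8 + 66 = 527/8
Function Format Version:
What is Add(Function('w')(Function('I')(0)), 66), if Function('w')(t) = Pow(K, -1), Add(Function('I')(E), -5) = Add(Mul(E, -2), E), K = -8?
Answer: Rational(527, 8) ≈ 65.875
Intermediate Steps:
Function('I')(E) = Add(5, Mul(-1, E)) (Function('I')(E) = Add(5, Add(Mul(E, -2), E)) = Add(5, Add(Mul(-2, E), E)) = Add(5, Mul(-1, E)))
Function('w')(t) = Rational(-1, 8) (Function('w')(t) = Pow(-8, -1) = Rational(-1, 8))
Add(Function('w')(Function('I')(0)), 66) = Add(Rational(-1, 8), 66) = Rational(527, 8)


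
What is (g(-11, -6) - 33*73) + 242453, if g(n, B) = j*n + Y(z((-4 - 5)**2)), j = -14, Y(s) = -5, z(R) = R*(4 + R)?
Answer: 240193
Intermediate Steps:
g(n, B) = -5 - 14*n (g(n, B) = -14*n - 5 = -5 - 14*n)
(g(-11, -6) - 33*73) + 242453 = ((-5 - 14*(-11)) - 33*73) + 242453 = ((-5 + 154) - 2409) + 242453 = (149 - 2409) + 242453 = -2260 + 242453 = 240193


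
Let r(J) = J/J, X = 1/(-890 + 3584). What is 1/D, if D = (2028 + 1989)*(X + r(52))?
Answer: 898/3608605 ≈ 0.00024885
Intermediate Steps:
X = 1/2694 ≈ 0.00037120
r(J) = 1
D = 3608605/898 (D = (2028 + 1989)*(1/2694 + 1) = 4017*(2695/2694) = 3608605/898 ≈ 4018.5)
1/D = 1/(3608605/898) = 898/3608605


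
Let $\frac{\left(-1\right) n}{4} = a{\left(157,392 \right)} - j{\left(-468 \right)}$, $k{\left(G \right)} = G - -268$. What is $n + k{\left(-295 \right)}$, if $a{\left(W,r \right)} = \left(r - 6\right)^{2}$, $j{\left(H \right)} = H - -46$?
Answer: $-597699$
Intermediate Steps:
$k{\left(G \right)} = 268 + G$ ($k{\left(G \right)} = G + 268 = 268 + G$)
$j{\left(H \right)} = 46 + H$ ($j{\left(H \right)} = H + 46 = 46 + H$)
$a{\left(W,r \right)} = \left(-6 + r\right)^{2}$
$n = -597672$ ($n = - 4 \left(\left(-6 + 392\right)^{2} - \left(46 - 468\right)\right) = - 4 \left(386^{2} - -422\right) = - 4 \left(148996 + 422\right) = \left(-4\right) 149418 = -597672$)
$n + k{\left(-295 \right)} = -597672 + \left(268 - 295\right) = -597672 - 27 = -597699$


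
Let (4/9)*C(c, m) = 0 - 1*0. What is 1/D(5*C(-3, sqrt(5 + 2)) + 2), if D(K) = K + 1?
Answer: 1/3 ≈ 0.33333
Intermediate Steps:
C(c, m) = 0 (C(c, m) = 9*(0 - 1*0)/4 = 9*(0 + 0)/4 = (9/4)*0 = 0)
D(K) = 1 + K
1/D(5*C(-3, sqrt(5 + 2)) + 2) = 1/(1 + (5*0 + 2)) = 1/(1 + (0 + 2)) = 1/(1 + 2) = 1/3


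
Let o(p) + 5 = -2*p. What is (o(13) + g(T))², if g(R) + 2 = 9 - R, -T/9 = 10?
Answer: 4356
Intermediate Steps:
T = -90 (T = -9*10 = -90)
g(R) = 7 - R (g(R) = -2 + (9 - R) = 7 - R)
o(p) = -5 - 2*p
(o(13) + g(T))² = ((-5 - 2*13) + (7 - 1*(-90)))² = ((-5 - 26) + (7 + 90))² = (-31 + 97)² = 66² = 4356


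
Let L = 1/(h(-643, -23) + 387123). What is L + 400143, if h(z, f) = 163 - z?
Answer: 155227073848/387929 ≈ 4.0014e+5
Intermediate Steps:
L = 1/387929 (L = 1/((163 - 1*(-643)) + 387123) = 1/((163 + 643) + 387123) = 1/(806 + 387123) = 1/387929 ≈ 2.5778e-6)
L + 400143 = 1/387929 + 400143 = 155227073848/387929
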